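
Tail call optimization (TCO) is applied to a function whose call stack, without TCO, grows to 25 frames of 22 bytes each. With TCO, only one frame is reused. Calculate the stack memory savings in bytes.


Without TCO: 25 * 22 = 550 bytes
With TCO: reuse 1 frame = 22 bytes
Savings = 550 - 22 = 528

528


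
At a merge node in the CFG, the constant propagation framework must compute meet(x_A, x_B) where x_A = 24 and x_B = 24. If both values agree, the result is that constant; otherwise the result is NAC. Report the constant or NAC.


Meet operation: if both paths give the same constant, result is that constant; if they differ, result is NAC (not-a-constant).
Path A: 24, Path B: 24 -> equal
Result: constant -> 24

24


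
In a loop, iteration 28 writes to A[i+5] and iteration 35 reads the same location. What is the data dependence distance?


Distance = read iteration - write iteration
= 35 - 28 = 7

7


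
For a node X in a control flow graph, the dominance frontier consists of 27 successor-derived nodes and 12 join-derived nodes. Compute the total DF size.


DF(X) = direct successor contributions + join point contributions
= 27 + 12 = 39

39


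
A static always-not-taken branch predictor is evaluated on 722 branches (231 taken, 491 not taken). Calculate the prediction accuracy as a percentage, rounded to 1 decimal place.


Predictor: always-not-taken
Correct predictions = 491
Accuracy = 491 / 722 * 100 = 68.0%

68.0


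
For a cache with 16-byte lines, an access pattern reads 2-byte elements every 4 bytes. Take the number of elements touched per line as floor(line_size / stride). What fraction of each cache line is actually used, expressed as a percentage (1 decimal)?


Elements per cache line = floor(16 / 4) = 4
Bytes used = 4 * 2 = 8
Utilization = 8 / 16 * 100 = 50.0%

50.0


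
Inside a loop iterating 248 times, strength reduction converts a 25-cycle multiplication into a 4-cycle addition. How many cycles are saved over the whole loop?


Per-iteration saving = 25 - 4 = 21
Total saved = 248 * 21 = 5208

5208


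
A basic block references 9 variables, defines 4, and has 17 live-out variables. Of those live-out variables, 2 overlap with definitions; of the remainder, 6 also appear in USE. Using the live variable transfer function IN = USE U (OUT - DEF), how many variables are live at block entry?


OUT - DEF: 17 - 2 = 15
|IN| = |USE| + |OUT - DEF| - |USE ∩ (OUT - DEF)| = 9 + 15 - 6 = 18

18


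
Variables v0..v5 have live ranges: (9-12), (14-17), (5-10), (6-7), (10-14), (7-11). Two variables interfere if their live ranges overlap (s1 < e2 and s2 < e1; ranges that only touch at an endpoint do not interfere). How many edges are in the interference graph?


Check all pairs for overlapping intervals.
Two intervals (s1,e1) and (s2,e2) overlap if s1 < e2 and s2 < e1.
v0 (9-12) vs v1..v5: overlaps v2, v4, v5 -> 3
v1 (14-17) vs v2..v5: overlaps none -> 0
v2 (5-10) vs v3..v5: overlaps v3, v5 -> 2
v3 (6-7) vs v4..v5: overlaps none -> 0
v4 (10-14) vs v5: overlaps v5 -> 1
Total overlapping pairs = 3 + 0 + 2 + 0 + 1 = 6

6


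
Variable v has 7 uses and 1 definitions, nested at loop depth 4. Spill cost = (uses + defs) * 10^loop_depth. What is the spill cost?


uses + defs = 7 + 1 = 8
10^4 = 10000
Spill cost = 8 * 10000 = 80000

80000


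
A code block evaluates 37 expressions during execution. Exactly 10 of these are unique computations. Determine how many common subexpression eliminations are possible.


CSE count = total expressions - unique expressions
= 37 - 10 = 27

27


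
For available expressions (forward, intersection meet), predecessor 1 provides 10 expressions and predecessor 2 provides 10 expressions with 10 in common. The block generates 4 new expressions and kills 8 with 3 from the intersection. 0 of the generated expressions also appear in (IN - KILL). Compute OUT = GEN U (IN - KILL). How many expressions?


IN = intersection of predecessors = 10
IN - KILL = 10 - 3 = 7
|OUT| = |GEN| + |IN - KILL| - |GEN ∩ (IN - KILL)| = 4 + 7 - 0 = 11

11


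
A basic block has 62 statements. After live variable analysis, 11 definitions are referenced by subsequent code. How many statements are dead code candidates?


Dead code = total statements - live definitions
= 62 - 11 = 51

51


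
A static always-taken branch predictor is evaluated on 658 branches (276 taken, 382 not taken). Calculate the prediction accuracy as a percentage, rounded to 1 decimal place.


Predictor: always-taken
Correct predictions = 276
Accuracy = 276 / 658 * 100 = 41.9%

41.9


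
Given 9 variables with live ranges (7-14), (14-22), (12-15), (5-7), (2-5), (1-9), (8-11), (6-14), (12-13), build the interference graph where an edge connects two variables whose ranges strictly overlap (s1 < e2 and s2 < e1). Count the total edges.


Check all pairs for overlapping intervals.
Two intervals (s1,e1) and (s2,e2) overlap if s1 < e2 and s2 < e1.
v0 (7-14) vs v1..v8: overlaps v2, v5, v6, v7, v8 -> 5
v1 (14-22) vs v2..v8: overlaps v2 -> 1
v2 (12-15) vs v3..v8: overlaps v7, v8 -> 2
v3 (5-7) vs v4..v8: overlaps v5, v7 -> 2
v4 (2-5) vs v5..v8: overlaps v5 -> 1
v5 (1-9) vs v6..v8: overlaps v6, v7 -> 2
v6 (8-11) vs v7..v8: overlaps v7 -> 1
v7 (6-14) vs v8: overlaps v8 -> 1
Total overlapping pairs = 5 + 1 + 2 + 2 + 1 + 2 + 1 + 1 = 15

15


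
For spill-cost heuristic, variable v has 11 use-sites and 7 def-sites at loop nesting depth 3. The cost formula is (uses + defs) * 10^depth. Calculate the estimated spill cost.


uses + defs = 11 + 7 = 18
10^3 = 1000
Spill cost = 18 * 1000 = 18000

18000


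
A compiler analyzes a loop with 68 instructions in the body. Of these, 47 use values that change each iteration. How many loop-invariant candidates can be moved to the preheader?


Invariant candidates = total - loop-dependent
= 68 - 47 = 21

21


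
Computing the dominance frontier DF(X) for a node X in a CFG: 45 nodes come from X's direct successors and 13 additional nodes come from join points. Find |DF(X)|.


DF(X) = direct successor contributions + join point contributions
= 45 + 13 = 58

58


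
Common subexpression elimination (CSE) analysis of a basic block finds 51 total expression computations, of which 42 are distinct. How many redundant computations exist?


CSE count = total expressions - unique expressions
= 51 - 42 = 9

9


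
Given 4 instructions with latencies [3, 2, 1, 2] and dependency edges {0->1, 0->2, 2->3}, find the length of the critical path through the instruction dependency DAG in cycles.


Compute longest path through dependency graph: dist(Ik) = max over predecessors of dist + latency(Ik).
dist(I0) = latency 3 = 3
dist(I1) = dist(I0) + 2 = 3 + 2 = 5
dist(I2) = dist(I0) + 1 = 3 + 1 = 4
dist(I3) = dist(I2) + 2 = 4 + 2 = 6
Critical path = max dist = 6

6


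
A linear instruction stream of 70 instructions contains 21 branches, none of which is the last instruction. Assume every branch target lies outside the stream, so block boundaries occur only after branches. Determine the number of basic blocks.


With no in-sequence branch targets, the leaders are the first instruction plus the instruction after each branch.
Number of basic blocks = branches + 1
= 21 + 1 = 22

22


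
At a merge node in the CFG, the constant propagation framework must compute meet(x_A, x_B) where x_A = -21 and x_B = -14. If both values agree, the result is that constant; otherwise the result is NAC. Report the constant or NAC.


Meet operation: if both paths give the same constant, result is that constant; if they differ, result is NAC (not-a-constant).
Path A: -21, Path B: -14 -> differ
Result: not-a-constant -> NAC

NAC


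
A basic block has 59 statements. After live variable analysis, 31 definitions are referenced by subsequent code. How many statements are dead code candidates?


Dead code = total statements - live definitions
= 59 - 31 = 28

28


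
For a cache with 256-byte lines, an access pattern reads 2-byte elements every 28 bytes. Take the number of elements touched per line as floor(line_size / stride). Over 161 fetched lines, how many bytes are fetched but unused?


Elements per line = floor(256 / 28) = 9
Bytes used per line = 9 * 2 = 18
Wasted per line = 256 - 18 = 238
Total wasted = 238 * 161 = 38318

38318


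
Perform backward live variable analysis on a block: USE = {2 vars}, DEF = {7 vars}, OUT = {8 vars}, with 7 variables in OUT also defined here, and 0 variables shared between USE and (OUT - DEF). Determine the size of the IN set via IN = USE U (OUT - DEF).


OUT - DEF: 8 - 7 = 1
|IN| = |USE| + |OUT - DEF| - |USE ∩ (OUT - DEF)| = 2 + 1 - 0 = 3

3


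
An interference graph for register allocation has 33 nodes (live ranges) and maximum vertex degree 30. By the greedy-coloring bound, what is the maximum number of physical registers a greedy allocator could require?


Greedy coloring never needs more than (max_degree + 1) colors: when coloring a vertex, at most max_degree neighbors are already colored.
Upper bound = 30 + 1 = 31

31


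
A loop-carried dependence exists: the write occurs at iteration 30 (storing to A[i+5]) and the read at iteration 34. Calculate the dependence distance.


Distance = read iteration - write iteration
= 34 - 30 = 4

4


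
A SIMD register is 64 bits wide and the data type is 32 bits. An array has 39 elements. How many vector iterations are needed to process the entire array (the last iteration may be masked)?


Width = 64 / 32 = 2 elements per vector op
Iterations = ceil(39 / 2) = 20

20


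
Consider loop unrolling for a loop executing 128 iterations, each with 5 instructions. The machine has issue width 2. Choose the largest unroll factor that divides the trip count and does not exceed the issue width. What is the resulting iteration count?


Largest divisor of 128 <= 2 is 2
New iterations = 128 / 2 = 64

64


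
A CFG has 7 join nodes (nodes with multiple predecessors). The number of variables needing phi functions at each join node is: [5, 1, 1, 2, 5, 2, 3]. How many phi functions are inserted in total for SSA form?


Total phi functions = sum of phi functions at each join node
= 5 + 1 + 1 + 2 + 5 + 2 + 3 = 19

19


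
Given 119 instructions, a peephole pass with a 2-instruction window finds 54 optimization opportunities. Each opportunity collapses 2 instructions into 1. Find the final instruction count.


Each match removes 1 instructions.
Total removed = 54 * 1 = 54
Remaining = 119 - 54 = 65

65


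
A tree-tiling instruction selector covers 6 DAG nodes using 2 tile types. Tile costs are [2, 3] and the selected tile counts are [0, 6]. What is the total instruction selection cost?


Total cost = sum(count_i * cost_i)
= 0*2 + 6*3
= 18

18


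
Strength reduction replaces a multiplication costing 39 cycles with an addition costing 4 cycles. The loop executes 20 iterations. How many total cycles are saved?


Per-iteration saving = 39 - 4 = 35
Total saved = 20 * 35 = 700

700


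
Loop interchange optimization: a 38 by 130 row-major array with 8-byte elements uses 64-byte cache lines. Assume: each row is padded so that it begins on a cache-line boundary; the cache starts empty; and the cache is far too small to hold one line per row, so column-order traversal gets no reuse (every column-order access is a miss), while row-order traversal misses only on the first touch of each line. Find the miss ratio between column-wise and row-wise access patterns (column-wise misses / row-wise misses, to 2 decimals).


Each row occupies 130 * 8 = 1040 bytes and starts on a line boundary, so it spans ceil(1040 / 64) = 17 cache lines.
Row-major traversal misses (one per line touched): 38 * ceil(130 * 8 / 64) = 646
Column-major traversal misses (no reuse, every access misses): 38 * 130 = 4940
Ratio = 4940 / 646 = 7.65

7.65


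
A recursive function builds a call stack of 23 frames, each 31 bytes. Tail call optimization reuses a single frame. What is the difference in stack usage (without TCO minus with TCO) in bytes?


Without TCO: 23 * 31 = 713 bytes
With TCO: reuse 1 frame = 31 bytes
Savings = 713 - 31 = 682

682


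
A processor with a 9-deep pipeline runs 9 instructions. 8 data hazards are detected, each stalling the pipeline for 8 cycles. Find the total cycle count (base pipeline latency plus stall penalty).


Base cycles = 9 + 9 - 1 = 17
Total stalls = 8 * 8 = 64
Total = 17 + 64 = 81

81


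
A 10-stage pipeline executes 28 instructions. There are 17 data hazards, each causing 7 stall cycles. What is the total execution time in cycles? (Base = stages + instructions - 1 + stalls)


Base cycles = 10 + 28 - 1 = 37
Total stalls = 17 * 7 = 119
Total = 37 + 119 = 156

156


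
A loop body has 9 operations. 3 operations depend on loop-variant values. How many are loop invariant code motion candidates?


Invariant candidates = total - loop-dependent
= 9 - 3 = 6

6


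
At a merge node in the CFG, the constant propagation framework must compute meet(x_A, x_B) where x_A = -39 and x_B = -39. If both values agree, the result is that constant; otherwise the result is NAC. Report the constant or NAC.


Meet operation: if both paths give the same constant, result is that constant; if they differ, result is NAC (not-a-constant).
Path A: -39, Path B: -39 -> equal
Result: constant -> -39

-39


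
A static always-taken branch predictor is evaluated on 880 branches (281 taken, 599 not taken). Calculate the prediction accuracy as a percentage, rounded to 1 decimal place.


Predictor: always-taken
Correct predictions = 281
Accuracy = 281 / 880 * 100 = 31.9%

31.9


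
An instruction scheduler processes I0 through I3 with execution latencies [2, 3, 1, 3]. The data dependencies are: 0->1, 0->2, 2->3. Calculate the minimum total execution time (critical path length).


Compute longest path through dependency graph: dist(Ik) = max over predecessors of dist + latency(Ik).
dist(I0) = latency 2 = 2
dist(I1) = dist(I0) + 3 = 2 + 3 = 5
dist(I2) = dist(I0) + 1 = 2 + 1 = 3
dist(I3) = dist(I2) + 3 = 3 + 3 = 6
Critical path = max dist = 6

6


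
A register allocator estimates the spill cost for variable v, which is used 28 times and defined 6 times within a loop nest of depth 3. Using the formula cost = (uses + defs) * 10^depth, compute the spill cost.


uses + defs = 28 + 6 = 34
10^3 = 1000
Spill cost = 34 * 1000 = 34000

34000


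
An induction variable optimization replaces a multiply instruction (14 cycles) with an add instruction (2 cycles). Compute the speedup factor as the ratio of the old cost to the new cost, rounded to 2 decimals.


Ratio = mult_cost / add_cost = 14 / 2 = 7.0

7.0


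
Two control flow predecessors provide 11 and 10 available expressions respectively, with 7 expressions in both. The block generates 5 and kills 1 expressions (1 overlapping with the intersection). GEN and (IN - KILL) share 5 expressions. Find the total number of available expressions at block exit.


IN = intersection of predecessors = 7
IN - KILL = 7 - 1 = 6
|OUT| = |GEN| + |IN - KILL| - |GEN ∩ (IN - KILL)| = 5 + 6 - 5 = 6

6


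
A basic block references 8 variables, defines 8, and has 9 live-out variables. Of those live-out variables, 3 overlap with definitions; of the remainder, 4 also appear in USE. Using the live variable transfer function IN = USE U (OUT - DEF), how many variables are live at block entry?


OUT - DEF: 9 - 3 = 6
|IN| = |USE| + |OUT - DEF| - |USE ∩ (OUT - DEF)| = 8 + 6 - 4 = 10

10


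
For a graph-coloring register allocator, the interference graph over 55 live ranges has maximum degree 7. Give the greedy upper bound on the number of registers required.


Greedy coloring never needs more than (max_degree + 1) colors: when coloring a vertex, at most max_degree neighbors are already colored.
Upper bound = 7 + 1 = 8

8


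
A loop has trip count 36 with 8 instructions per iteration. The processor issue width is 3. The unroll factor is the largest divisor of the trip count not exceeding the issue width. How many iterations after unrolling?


Largest divisor of 36 <= 3 is 3
New iterations = 36 / 3 = 12

12


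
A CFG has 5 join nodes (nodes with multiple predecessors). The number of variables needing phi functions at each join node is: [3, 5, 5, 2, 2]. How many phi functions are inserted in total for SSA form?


Total phi functions = sum of phi functions at each join node
= 3 + 5 + 5 + 2 + 2 = 17

17


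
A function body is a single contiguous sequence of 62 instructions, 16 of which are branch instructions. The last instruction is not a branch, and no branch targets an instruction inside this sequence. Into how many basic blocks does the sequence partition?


With no in-sequence branch targets, the leaders are the first instruction plus the instruction after each branch.
Number of basic blocks = branches + 1
= 16 + 1 = 17

17


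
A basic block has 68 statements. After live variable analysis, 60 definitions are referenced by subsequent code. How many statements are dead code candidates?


Dead code = total statements - live definitions
= 68 - 60 = 8

8


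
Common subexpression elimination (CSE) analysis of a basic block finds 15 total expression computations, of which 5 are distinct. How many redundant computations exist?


CSE count = total expressions - unique expressions
= 15 - 5 = 10

10


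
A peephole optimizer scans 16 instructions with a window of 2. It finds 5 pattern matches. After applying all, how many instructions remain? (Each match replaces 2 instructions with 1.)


Each match removes 1 instructions.
Total removed = 5 * 1 = 5
Remaining = 16 - 5 = 11

11


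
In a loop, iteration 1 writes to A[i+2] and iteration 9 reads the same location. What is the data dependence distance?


Distance = read iteration - write iteration
= 9 - 1 = 8

8


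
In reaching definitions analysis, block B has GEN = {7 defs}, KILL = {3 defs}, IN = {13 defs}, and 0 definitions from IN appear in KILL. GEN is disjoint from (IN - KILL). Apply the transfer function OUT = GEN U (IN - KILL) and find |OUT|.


IN - KILL: 13 - 0 = 13 surviving definitions
OUT = GEN + surviving = 7 + 13 = 20

20


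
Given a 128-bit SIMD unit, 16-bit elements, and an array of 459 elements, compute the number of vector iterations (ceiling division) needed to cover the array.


Width = 128 / 16 = 8 elements per vector op
Iterations = ceil(459 / 8) = 58

58


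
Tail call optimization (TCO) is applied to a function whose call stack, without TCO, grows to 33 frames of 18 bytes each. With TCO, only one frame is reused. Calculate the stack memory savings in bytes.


Without TCO: 33 * 18 = 594 bytes
With TCO: reuse 1 frame = 18 bytes
Savings = 594 - 18 = 576

576


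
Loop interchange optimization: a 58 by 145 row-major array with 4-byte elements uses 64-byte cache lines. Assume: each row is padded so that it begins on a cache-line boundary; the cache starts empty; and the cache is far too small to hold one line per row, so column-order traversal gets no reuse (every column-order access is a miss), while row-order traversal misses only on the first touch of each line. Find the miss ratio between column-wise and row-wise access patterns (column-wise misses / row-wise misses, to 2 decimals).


Each row occupies 145 * 4 = 580 bytes and starts on a line boundary, so it spans ceil(580 / 64) = 10 cache lines.
Row-major traversal misses (one per line touched): 58 * ceil(145 * 4 / 64) = 580
Column-major traversal misses (no reuse, every access misses): 58 * 145 = 8410
Ratio = 8410 / 580 = 14.5

14.5


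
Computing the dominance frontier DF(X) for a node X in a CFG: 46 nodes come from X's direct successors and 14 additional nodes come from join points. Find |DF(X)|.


DF(X) = direct successor contributions + join point contributions
= 46 + 14 = 60

60


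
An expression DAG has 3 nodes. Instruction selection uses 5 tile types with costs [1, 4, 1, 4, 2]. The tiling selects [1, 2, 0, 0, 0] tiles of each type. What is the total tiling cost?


Total cost = sum(count_i * cost_i)
= 1*1 + 2*4 + 0*1 + 0*4 + 0*2
= 9

9


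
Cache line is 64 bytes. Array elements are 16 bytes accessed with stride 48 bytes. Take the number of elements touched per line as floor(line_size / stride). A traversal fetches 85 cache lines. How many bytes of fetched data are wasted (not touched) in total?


Elements per line = floor(64 / 48) = 1
Bytes used per line = 1 * 16 = 16
Wasted per line = 64 - 16 = 48
Total wasted = 48 * 85 = 4080

4080


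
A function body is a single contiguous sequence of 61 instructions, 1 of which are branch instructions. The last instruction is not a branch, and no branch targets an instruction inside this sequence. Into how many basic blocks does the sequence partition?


With no in-sequence branch targets, the leaders are the first instruction plus the instruction after each branch.
Number of basic blocks = branches + 1
= 1 + 1 = 2

2


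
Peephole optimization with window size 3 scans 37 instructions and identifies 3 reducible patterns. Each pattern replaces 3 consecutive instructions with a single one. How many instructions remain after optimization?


Each match removes 2 instructions.
Total removed = 3 * 2 = 6
Remaining = 37 - 6 = 31

31


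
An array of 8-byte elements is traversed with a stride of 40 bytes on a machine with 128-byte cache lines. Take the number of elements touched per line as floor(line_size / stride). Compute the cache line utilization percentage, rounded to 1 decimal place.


Elements per cache line = floor(128 / 40) = 3
Bytes used = 3 * 8 = 24
Utilization = 24 / 128 * 100 = 18.8%

18.8


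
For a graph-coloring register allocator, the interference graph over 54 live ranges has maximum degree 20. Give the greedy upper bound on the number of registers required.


Greedy coloring never needs more than (max_degree + 1) colors: when coloring a vertex, at most max_degree neighbors are already colored.
Upper bound = 20 + 1 = 21

21


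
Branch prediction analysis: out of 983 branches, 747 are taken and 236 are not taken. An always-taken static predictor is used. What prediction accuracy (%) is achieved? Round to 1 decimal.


Predictor: always-taken
Correct predictions = 747
Accuracy = 747 / 983 * 100 = 76.0%

76.0


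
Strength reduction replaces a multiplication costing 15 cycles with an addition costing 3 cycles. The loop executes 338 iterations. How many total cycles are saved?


Per-iteration saving = 15 - 3 = 12
Total saved = 338 * 12 = 4056

4056


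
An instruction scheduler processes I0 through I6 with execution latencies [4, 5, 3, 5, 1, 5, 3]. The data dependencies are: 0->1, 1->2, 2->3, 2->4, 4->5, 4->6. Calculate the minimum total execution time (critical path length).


Compute longest path through dependency graph: dist(Ik) = max over predecessors of dist + latency(Ik).
dist(I0) = latency 4 = 4
dist(I1) = dist(I0) + 5 = 4 + 5 = 9
dist(I2) = dist(I1) + 3 = 9 + 3 = 12
dist(I3) = dist(I2) + 5 = 12 + 5 = 17
dist(I4) = dist(I2) + 1 = 12 + 1 = 13
dist(I5) = dist(I4) + 5 = 13 + 5 = 18
dist(I6) = dist(I4) + 3 = 13 + 3 = 16
Critical path = max dist = 18

18


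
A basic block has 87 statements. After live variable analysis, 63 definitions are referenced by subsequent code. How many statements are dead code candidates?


Dead code = total statements - live definitions
= 87 - 63 = 24

24


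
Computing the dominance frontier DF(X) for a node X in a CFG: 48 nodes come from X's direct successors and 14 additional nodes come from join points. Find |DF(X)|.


DF(X) = direct successor contributions + join point contributions
= 48 + 14 = 62

62


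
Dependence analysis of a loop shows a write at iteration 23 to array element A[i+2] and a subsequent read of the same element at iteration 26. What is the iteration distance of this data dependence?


Distance = read iteration - write iteration
= 26 - 23 = 3

3


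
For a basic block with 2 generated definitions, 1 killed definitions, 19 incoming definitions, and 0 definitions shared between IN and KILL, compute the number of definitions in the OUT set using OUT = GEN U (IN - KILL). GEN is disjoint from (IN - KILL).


IN - KILL: 19 - 0 = 19 surviving definitions
OUT = GEN + surviving = 2 + 19 = 21

21


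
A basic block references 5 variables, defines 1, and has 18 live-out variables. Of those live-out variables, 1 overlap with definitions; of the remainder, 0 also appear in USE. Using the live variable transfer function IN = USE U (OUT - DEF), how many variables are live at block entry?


OUT - DEF: 18 - 1 = 17
|IN| = |USE| + |OUT - DEF| - |USE ∩ (OUT - DEF)| = 5 + 17 - 0 = 22

22


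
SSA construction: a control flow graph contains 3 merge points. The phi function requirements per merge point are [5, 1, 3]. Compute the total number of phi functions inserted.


Total phi functions = sum of phi functions at each join node
= 5 + 1 + 3 = 9

9


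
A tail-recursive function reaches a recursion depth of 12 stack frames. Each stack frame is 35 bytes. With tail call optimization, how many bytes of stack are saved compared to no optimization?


Without TCO: 12 * 35 = 420 bytes
With TCO: reuse 1 frame = 35 bytes
Savings = 420 - 35 = 385

385


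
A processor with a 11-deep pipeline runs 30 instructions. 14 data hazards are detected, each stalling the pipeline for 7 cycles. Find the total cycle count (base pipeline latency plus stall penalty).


Base cycles = 11 + 30 - 1 = 40
Total stalls = 14 * 7 = 98
Total = 40 + 98 = 138

138


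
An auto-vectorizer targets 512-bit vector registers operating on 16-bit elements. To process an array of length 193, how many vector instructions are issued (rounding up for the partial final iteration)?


Width = 512 / 16 = 32 elements per vector op
Iterations = ceil(193 / 32) = 7

7


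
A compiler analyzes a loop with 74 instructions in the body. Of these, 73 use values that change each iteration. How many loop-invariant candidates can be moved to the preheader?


Invariant candidates = total - loop-dependent
= 74 - 73 = 1

1


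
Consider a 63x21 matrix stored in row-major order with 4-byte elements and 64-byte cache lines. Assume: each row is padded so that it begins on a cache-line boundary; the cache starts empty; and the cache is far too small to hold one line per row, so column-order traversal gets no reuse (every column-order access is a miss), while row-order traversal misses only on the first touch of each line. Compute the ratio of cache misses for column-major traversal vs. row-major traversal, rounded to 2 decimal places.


Each row occupies 21 * 4 = 84 bytes and starts on a line boundary, so it spans ceil(84 / 64) = 2 cache lines.
Row-major traversal misses (one per line touched): 63 * ceil(21 * 4 / 64) = 126
Column-major traversal misses (no reuse, every access misses): 63 * 21 = 1323
Ratio = 1323 / 126 = 10.5

10.5


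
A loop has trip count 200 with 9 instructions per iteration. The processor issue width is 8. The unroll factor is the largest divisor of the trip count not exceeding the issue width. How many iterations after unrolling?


Largest divisor of 200 <= 8 is 8
New iterations = 200 / 8 = 25

25


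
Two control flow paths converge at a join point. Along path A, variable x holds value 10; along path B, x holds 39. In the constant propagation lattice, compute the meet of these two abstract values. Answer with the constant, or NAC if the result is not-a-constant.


Meet operation: if both paths give the same constant, result is that constant; if they differ, result is NAC (not-a-constant).
Path A: 10, Path B: 39 -> differ
Result: not-a-constant -> NAC

NAC


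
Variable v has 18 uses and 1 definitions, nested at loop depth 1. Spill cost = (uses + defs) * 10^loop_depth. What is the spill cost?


uses + defs = 18 + 1 = 19
10^1 = 10
Spill cost = 19 * 10 = 190

190


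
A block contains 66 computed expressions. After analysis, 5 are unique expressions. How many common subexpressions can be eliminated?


CSE count = total expressions - unique expressions
= 66 - 5 = 61

61


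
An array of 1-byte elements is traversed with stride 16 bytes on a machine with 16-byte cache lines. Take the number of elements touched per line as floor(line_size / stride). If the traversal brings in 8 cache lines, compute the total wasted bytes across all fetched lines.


Elements per line = floor(16 / 16) = 1
Bytes used per line = 1 * 1 = 1
Wasted per line = 16 - 1 = 15
Total wasted = 15 * 8 = 120

120


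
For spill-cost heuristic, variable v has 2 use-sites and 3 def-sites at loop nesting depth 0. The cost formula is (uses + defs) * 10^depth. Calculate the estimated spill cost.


uses + defs = 2 + 3 = 5
10^0 = 1
Spill cost = 5 * 1 = 5

5


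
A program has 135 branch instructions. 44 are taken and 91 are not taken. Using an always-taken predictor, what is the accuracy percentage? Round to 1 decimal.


Predictor: always-taken
Correct predictions = 44
Accuracy = 44 / 135 * 100 = 32.6%

32.6


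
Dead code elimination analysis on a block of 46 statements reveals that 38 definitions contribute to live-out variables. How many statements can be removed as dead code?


Dead code = total statements - live definitions
= 46 - 38 = 8

8


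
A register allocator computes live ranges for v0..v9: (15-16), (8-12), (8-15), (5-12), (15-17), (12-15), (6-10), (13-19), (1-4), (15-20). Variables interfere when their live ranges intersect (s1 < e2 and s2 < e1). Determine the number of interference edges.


Check all pairs for overlapping intervals.
Two intervals (s1,e1) and (s2,e2) overlap if s1 < e2 and s2 < e1.
v0 (15-16) vs v1..v9: overlaps v4, v7, v9 -> 3
v1 (8-12) vs v2..v9: overlaps v2, v3, v6 -> 3
v2 (8-15) vs v3..v9: overlaps v3, v5, v6, v7 -> 4
v3 (5-12) vs v4..v9: overlaps v6 -> 1
v4 (15-17) vs v5..v9: overlaps v7, v9 -> 2
v5 (12-15) vs v6..v9: overlaps v7 -> 1
v6 (6-10) vs v7..v9: overlaps none -> 0
v7 (13-19) vs v8..v9: overlaps v9 -> 1
v8 (1-4) vs v9: overlaps none -> 0
Total overlapping pairs = 3 + 3 + 4 + 1 + 2 + 1 + 0 + 1 + 0 = 15

15


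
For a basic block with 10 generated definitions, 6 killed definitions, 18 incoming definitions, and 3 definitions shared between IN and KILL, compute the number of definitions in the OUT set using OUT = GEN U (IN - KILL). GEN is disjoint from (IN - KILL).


IN - KILL: 18 - 3 = 15 surviving definitions
OUT = GEN + surviving = 10 + 15 = 25

25


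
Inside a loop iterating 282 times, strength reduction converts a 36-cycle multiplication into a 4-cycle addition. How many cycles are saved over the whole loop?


Per-iteration saving = 36 - 4 = 32
Total saved = 282 * 32 = 9024

9024


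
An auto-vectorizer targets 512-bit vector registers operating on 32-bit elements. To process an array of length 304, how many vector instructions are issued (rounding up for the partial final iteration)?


Width = 512 / 32 = 16 elements per vector op
Iterations = ceil(304 / 16) = 19

19


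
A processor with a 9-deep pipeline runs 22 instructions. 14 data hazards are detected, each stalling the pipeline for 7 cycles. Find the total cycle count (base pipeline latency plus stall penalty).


Base cycles = 9 + 22 - 1 = 30
Total stalls = 14 * 7 = 98
Total = 30 + 98 = 128

128


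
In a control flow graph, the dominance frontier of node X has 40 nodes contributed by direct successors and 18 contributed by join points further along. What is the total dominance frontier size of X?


DF(X) = direct successor contributions + join point contributions
= 40 + 18 = 58

58


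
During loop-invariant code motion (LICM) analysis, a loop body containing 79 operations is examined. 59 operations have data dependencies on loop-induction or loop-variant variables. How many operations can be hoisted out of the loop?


Invariant candidates = total - loop-dependent
= 79 - 59 = 20

20


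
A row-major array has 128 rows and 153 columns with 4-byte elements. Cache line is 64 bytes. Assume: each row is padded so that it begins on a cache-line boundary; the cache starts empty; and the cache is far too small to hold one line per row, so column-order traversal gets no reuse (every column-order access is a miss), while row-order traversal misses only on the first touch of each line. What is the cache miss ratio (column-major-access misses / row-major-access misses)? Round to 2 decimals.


Each row occupies 153 * 4 = 612 bytes and starts on a line boundary, so it spans ceil(612 / 64) = 10 cache lines.
Row-major traversal misses (one per line touched): 128 * ceil(153 * 4 / 64) = 1280
Column-major traversal misses (no reuse, every access misses): 128 * 153 = 19584
Ratio = 19584 / 1280 = 15.3

15.3


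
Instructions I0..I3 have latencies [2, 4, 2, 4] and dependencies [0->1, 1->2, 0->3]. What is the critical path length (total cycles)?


Compute longest path through dependency graph: dist(Ik) = max over predecessors of dist + latency(Ik).
dist(I0) = latency 2 = 2
dist(I1) = dist(I0) + 4 = 2 + 4 = 6
dist(I2) = dist(I1) + 2 = 6 + 2 = 8
dist(I3) = dist(I0) + 4 = 2 + 4 = 6
Critical path = max dist = 8

8


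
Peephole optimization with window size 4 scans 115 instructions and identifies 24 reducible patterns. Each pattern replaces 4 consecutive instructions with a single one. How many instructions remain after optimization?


Each match removes 3 instructions.
Total removed = 24 * 3 = 72
Remaining = 115 - 72 = 43

43


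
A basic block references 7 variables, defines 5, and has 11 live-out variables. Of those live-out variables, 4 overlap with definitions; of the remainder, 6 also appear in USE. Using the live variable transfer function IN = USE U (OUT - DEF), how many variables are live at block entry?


OUT - DEF: 11 - 4 = 7
|IN| = |USE| + |OUT - DEF| - |USE ∩ (OUT - DEF)| = 7 + 7 - 6 = 8

8


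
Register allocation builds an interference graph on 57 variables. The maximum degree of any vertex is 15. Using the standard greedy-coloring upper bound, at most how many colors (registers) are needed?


Greedy coloring never needs more than (max_degree + 1) colors: when coloring a vertex, at most max_degree neighbors are already colored.
Upper bound = 15 + 1 = 16

16


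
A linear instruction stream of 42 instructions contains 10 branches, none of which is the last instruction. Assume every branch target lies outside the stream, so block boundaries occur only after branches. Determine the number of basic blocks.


With no in-sequence branch targets, the leaders are the first instruction plus the instruction after each branch.
Number of basic blocks = branches + 1
= 10 + 1 = 11

11


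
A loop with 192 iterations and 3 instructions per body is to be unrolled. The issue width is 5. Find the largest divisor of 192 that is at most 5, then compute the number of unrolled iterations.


Largest divisor of 192 <= 5 is 4
New iterations = 192 / 4 = 48

48


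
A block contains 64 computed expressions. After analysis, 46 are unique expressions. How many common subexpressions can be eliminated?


CSE count = total expressions - unique expressions
= 64 - 46 = 18

18


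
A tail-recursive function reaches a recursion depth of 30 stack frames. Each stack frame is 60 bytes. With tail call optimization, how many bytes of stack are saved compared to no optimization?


Without TCO: 30 * 60 = 1800 bytes
With TCO: reuse 1 frame = 60 bytes
Savings = 1800 - 60 = 1740

1740


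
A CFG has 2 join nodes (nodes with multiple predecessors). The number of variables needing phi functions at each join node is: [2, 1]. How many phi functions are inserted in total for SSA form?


Total phi functions = sum of phi functions at each join node
= 2 + 1 = 3

3


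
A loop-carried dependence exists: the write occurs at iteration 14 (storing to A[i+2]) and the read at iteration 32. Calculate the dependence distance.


Distance = read iteration - write iteration
= 32 - 14 = 18

18


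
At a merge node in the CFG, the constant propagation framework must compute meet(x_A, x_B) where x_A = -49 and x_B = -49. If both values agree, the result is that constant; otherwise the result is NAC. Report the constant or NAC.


Meet operation: if both paths give the same constant, result is that constant; if they differ, result is NAC (not-a-constant).
Path A: -49, Path B: -49 -> equal
Result: constant -> -49

-49


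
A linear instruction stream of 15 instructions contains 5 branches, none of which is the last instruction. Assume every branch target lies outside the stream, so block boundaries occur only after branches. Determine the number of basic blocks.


With no in-sequence branch targets, the leaders are the first instruction plus the instruction after each branch.
Number of basic blocks = branches + 1
= 5 + 1 = 6

6


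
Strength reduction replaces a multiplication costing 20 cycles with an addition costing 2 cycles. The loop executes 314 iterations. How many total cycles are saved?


Per-iteration saving = 20 - 2 = 18
Total saved = 314 * 18 = 5652

5652


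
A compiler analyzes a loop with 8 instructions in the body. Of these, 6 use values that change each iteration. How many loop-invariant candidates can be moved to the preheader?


Invariant candidates = total - loop-dependent
= 8 - 6 = 2

2


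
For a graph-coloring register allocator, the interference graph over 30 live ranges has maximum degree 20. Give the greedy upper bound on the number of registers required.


Greedy coloring never needs more than (max_degree + 1) colors: when coloring a vertex, at most max_degree neighbors are already colored.
Upper bound = 20 + 1 = 21

21


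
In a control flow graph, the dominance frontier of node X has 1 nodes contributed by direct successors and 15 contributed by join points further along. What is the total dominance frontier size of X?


DF(X) = direct successor contributions + join point contributions
= 1 + 15 = 16

16


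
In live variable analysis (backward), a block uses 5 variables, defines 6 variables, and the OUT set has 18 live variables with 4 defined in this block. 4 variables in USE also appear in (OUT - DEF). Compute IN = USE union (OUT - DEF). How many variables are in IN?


OUT - DEF: 18 - 4 = 14
|IN| = |USE| + |OUT - DEF| - |USE ∩ (OUT - DEF)| = 5 + 14 - 4 = 15

15


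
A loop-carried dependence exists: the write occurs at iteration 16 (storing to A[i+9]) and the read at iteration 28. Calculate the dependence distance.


Distance = read iteration - write iteration
= 28 - 16 = 12

12


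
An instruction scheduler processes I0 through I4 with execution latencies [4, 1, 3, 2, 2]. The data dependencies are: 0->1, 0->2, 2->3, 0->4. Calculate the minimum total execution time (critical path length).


Compute longest path through dependency graph: dist(Ik) = max over predecessors of dist + latency(Ik).
dist(I0) = latency 4 = 4
dist(I1) = dist(I0) + 1 = 4 + 1 = 5
dist(I2) = dist(I0) + 3 = 4 + 3 = 7
dist(I3) = dist(I2) + 2 = 7 + 2 = 9
dist(I4) = dist(I0) + 2 = 4 + 2 = 6
Critical path = max dist = 9

9


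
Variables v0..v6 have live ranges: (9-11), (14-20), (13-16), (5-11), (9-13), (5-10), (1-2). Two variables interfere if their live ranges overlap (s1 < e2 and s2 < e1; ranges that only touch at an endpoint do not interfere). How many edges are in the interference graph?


Check all pairs for overlapping intervals.
Two intervals (s1,e1) and (s2,e2) overlap if s1 < e2 and s2 < e1.
v0 (9-11) vs v1..v6: overlaps v3, v4, v5 -> 3
v1 (14-20) vs v2..v6: overlaps v2 -> 1
v2 (13-16) vs v3..v6: overlaps none -> 0
v3 (5-11) vs v4..v6: overlaps v4, v5 -> 2
v4 (9-13) vs v5..v6: overlaps v5 -> 1
v5 (5-10) vs v6: overlaps none -> 0
Total overlapping pairs = 3 + 1 + 0 + 2 + 1 + 0 = 7

7


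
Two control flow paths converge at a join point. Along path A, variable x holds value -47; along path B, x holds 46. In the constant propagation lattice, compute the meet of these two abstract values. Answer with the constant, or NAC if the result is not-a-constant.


Meet operation: if both paths give the same constant, result is that constant; if they differ, result is NAC (not-a-constant).
Path A: -47, Path B: 46 -> differ
Result: not-a-constant -> NAC

NAC
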